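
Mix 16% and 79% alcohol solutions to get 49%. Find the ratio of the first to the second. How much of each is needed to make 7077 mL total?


Let x parts of 16% mix with y parts of 79%.
16x + 79y = 49(x + y)
16x + 79y = 49x + 49y
x(16 - 49) = y(49 - 79)
x/y = (79 - 49)/(49 - 16) = 30/33
Simplify: 10:11
Total parts = 21; one part = 7077/21 = 337.00 mL
16% solution: 10×337.00 = 3370.00 mL
79% solution: 11×337.00 = 3707.00 mL
= ratio 10:11; 3370.00 mL and 3707.00 mL

ratio 10:11; 3370.00 mL and 3707.00 mL


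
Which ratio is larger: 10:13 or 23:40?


10/13 = 0.7692
23/40 = 0.5750
0.7692 > 0.5750, so 10:13 is greater
= 10:13

10:13


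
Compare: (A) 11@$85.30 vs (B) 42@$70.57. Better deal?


Deal A: $85.30/11 = $7.7545/unit
Deal B: $70.57/42 = $1.6802/unit
B is cheaper per unit
= Deal B

Deal B


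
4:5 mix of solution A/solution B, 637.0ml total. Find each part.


Total parts = 4 + 5 = 9
solution A: 637.0 × 4/9 = 283.1ml
solution B: 637.0 × 5/9 = 353.9ml
= 283.1ml and 353.9ml

283.1ml and 353.9ml


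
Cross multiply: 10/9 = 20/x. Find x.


Cross multiply: 10 × x = 9 × 20
10x = 180
x = 180 / 10
= 18.00

18.00


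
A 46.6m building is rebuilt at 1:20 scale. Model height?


Model size = real / scale
= 46.6 / 20
= 2.3300 m

2.3300 m


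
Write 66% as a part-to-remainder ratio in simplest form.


66% means 66 parts out of 100; remainder = 34
Part : remainder = 66:34
GCD = 2
= 33:17

33:17


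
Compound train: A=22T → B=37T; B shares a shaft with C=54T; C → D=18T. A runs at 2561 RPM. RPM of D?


Stage 1: RPM_B = RPM_A × t_A/t_B = 2561 × 22/37 = 56342/37 ≈ 1522.76
B and C share a shaft → RPM_C = RPM_B
Stage 2: RPM_D = RPM_C × t_C/t_D = RPM_A × (t_A×t_C)/(t_B×t_D)
Overall ratio = (22×54)/(37×18) = 1188/666
RPM_D = 2561 × 1188/666 = 3042468/666
≈ 4568.27 RPM

4568.27 RPM


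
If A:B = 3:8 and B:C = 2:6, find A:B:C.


Match B: multiply A:B by 2 → 6:16
Multiply B:C by 8 → 16:48
Combined: 6:16:48
GCD = 2
= 3:8:24

3:8:24


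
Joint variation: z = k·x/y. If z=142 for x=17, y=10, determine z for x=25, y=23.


z = k·x/y
Solve for k using the known point: k = z·y/x = 142×10/17 = 1420/17 ≈ 83.5294
Now evaluate at x=25, y=23:
z = k × 25 / 23 = (1420 × 25) / (17 × 23) = 35500/391
≈ 90.7928

90.7928


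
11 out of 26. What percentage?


Percentage = (part / whole) × 100
= (11 / 26) × 100
≈ 42.31%

42.31%


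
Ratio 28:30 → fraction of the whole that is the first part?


Total parts = 28 + 30 = 58
First part: 28/58 = 14/29
= 14/29

14/29


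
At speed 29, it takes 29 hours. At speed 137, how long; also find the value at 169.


Inverse proportion: x × y = constant
k = 29 × 29 = 841
At x=137: k/137 = 6.14
At x=169: k/169 = 4.98
= 6.14 and 4.98

6.14 and 4.98


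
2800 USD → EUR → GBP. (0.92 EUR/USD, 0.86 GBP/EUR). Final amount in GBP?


Step 1: 2800 USD × 0.92 = 2576.00 EUR
Step 2: 2576.00 EUR × 0.86 = 2215.36 GBP
Implied rate USD→GBP = 0.92 × 0.86 = 0.7912
= 2215.36 GBP

2215.36 GBP


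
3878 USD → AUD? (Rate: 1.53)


Amount × rate = 3878 × 1.53
= 5933.34 AUD

5933.34 AUD


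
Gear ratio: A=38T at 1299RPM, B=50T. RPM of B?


Gear ratio = 38:50 = 19:25
RPM_B = RPM_A × (teeth_A / teeth_B)
= 1299 × (38/50)
= 987.2 RPM

987.2 RPM


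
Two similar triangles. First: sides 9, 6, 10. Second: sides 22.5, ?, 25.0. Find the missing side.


Scale factor = 22.5/9 = 2.5
Missing side = 6 × 2.5
= 15.0

15.0


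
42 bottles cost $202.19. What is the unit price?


Unit rate = total / quantity
= 202.19 / 42
= $4.81 per unit

$4.81 per unit


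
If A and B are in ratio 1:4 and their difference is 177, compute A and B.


Let A = 1k, B = 4k.
4k - 1k = 177
3k = 177 → k = 177/3 = 59
A = 1×59 = 59, B = 4×59 = 236
= A = 59, B = 236

A = 59, B = 236


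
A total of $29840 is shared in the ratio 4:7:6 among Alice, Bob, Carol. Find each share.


Total parts = 4 + 7 + 6 = 17
Alice: 29840 × 4/17 = 7021.18
Bob: 29840 × 7/17 = 12287.06
Carol: 29840 × 6/17 = 10531.76
= Alice: $7021.18, Bob: $12287.06, Carol: $10531.76

Alice: $7021.18, Bob: $12287.06, Carol: $10531.76


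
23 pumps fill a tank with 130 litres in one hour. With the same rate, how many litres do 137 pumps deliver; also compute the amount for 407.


Direct proportion: y/x = constant
k = 130/23 ≈ 5.6522
y at x=137: k × 137 = 130 × 137 / 23 = 17810/23 ≈ 774.35
y at x=407: k × 407 = 130 × 407 / 23 = 52910/23 ≈ 2300.43
= 774.35 and 2300.43

774.35 and 2300.43


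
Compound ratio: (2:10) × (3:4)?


Compound ratio = (2×3) : (10×4)
= 6:40
GCD = 2
= 3:20

3:20


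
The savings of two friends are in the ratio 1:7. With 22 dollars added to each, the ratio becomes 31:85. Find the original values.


Let A = 1k, B = 7k.
(1k + 22) / (7k + 22) = 31/85
Cross-multiply: 85(1k + 22) = 31(7k + 22)
85k + 1870 = 217k + 682
85k - 217k = 682 - 1870
-132k = -1188
k = -1188/-132 = 9
A = 1×9 = 9, B = 7×9 = 63
= A = 9, B = 63

A = 9, B = 63


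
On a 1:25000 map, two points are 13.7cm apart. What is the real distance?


Real distance = map distance × scale
= 13.7cm × 25000
= 342500 cm = 3425.0 m
= 3.425 km

3.425 km


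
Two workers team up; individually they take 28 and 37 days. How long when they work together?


Rate of A = 1/28 per day
Rate of B = 1/37 per day
Combined rate = 1/28 + 1/37 = 65/1036 ≈ 0.0627 per day
Days = 1 / combined rate = 1036/65
≈ 15.94 days

15.94 days


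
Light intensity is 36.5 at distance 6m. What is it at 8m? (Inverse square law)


I₁d₁² = I₂d₂²
I₂ = I₁ × (d₁/d₂)²
= 36.5 × (6/8)²
= 36.5 × 36/64
= 1314/64
≈ 20.5313

20.5313


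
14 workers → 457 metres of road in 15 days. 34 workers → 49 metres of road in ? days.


Days ∝ work / workers, so d₂ = d₁ × (m₁/m₂) × (w₂/w₁)
Workers factor (inverse): 14/34 ≈ 0.4118
Work factor (direct): 49/457 ≈ 0.1072
d₂ = 15 × 14/34 × 49/457 = (15 × 14 × 49) / (34 × 457) = 10290/15538
≈ 0.66 days

0.66 days


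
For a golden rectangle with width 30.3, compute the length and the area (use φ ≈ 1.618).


φ = (1 + √5) / 2 ≈ 1.618
Length = width × φ = 30.3 × 1.618 = 49.0254
≈ 49.03
Area = width × length = 30.3 × 49.0254 = 1485.46962 ≈ 1485.47
= Length: 49.03, Area: 1485.47

Length: 49.03, Area: 1485.47


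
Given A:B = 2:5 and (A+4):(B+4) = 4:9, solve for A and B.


Let A = 2k, B = 5k.
(2k + 4) / (5k + 4) = 4/9
Cross-multiply: 9(2k + 4) = 4(5k + 4)
18k + 36 = 20k + 16
18k - 20k = 16 - 36
-2k = -20
k = -20/-2 = 10
A = 2×10 = 20, B = 5×10 = 50
= A = 20, B = 50

A = 20, B = 50


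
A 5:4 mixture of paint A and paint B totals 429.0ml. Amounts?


Total parts = 5 + 4 = 9
paint A: 429.0 × 5/9 = 238.3ml
paint B: 429.0 × 4/9 = 190.7ml
= 238.3ml and 190.7ml

238.3ml and 190.7ml


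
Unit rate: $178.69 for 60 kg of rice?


Unit rate = total / quantity
= 178.69 / 60
= $2.98 per unit

$2.98 per unit


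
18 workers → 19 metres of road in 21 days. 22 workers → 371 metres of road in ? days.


Days ∝ work / workers, so d₂ = d₁ × (m₁/m₂) × (w₂/w₁)
Workers factor (inverse): 18/22 ≈ 0.8182
Work factor (direct): 371/19 ≈ 19.5263
d₂ = 21 × 18/22 × 371/19 = (21 × 18 × 371) / (22 × 19) = 140238/418
≈ 335.50 days

335.50 days


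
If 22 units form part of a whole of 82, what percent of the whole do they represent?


Percentage = (part / whole) × 100
= (22 / 82) × 100
≈ 26.83%

26.83%


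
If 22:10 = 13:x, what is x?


Cross multiply: 22 × x = 10 × 13
22x = 130
x = 130 / 22
= 5.91

5.91


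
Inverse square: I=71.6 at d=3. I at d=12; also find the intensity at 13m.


I₁d₁² = I₂d₂²
I at 12m = 71.6 × (3/12)² = 71.6 × 9/144 = 644.4/144 = 4.4750
I at 13m = 71.6 × (3/13)² = 71.6 × 9/169 = 644.4/169 ≈ 3.8130
= 4.4750 and 3.8130

4.4750 and 3.8130


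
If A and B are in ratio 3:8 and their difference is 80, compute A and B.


Let A = 3k, B = 8k.
8k - 3k = 80
5k = 80 → k = 80/5 = 16
A = 3×16 = 48, B = 8×16 = 128
= A = 48, B = 128

A = 48, B = 128


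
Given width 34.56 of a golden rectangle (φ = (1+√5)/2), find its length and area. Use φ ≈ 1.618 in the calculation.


φ = (1 + √5) / 2 ≈ 1.618
Length = width × φ = 34.56 × 1.618 = 55.91808
≈ 55.92
Area = width × length = 34.56 × 55.91808 = 1932.5288448 ≈ 1932.53
= Length: 55.92, Area: 1932.53

Length: 55.92, Area: 1932.53


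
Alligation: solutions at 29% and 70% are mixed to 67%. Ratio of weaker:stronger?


Let x parts of 29% mix with y parts of 70%.
29x + 70y = 67(x + y)
29x + 70y = 67x + 67y
x(29 - 67) = y(67 - 70)
x/y = (70 - 67)/(67 - 29) = 3/38
Simplify: 3:38
= 3:38

3:38


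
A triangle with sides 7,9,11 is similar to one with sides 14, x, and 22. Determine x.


Scale factor = 14/7 = 2
Missing side = 9 × 2
= 18.0

18.0


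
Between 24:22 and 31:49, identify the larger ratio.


24/22 = 1.0909
31/49 = 0.6327
1.0909 > 0.6327, so 24:22 is greater
= 24:22

24:22


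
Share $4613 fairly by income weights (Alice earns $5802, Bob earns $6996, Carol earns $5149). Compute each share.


Total income = 5802 + 6996 + 5149 = $17947
Alice: $4613 × 5802/17947 = $1491.31
Bob: $4613 × 6996/17947 = $1798.21
Carol: $4613 × 5149/17947 = $1323.47
= Alice: $1491.31, Bob: $1798.21, Carol: $1323.47

Alice: $1491.31, Bob: $1798.21, Carol: $1323.47


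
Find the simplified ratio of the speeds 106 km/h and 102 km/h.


Ratio = 106:102
GCD = 2
Simplified = 53:51
Time ratio (same distance) = 51:53
Speed ratio = 53:51

53:51


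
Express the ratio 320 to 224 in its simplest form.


GCD(320, 224) = 32
320/32 : 224/32
= 10:7

10:7


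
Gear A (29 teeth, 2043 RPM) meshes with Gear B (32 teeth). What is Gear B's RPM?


Gear ratio = 29:32 = 29:32
RPM_B = RPM_A × (teeth_A / teeth_B)
= 2043 × (29/32)
= 1851.5 RPM

1851.5 RPM


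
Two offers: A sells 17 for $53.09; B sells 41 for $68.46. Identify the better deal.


Deal A: $53.09/17 = $3.1229/unit
Deal B: $68.46/41 = $1.6698/unit
B is cheaper per unit
= Deal B

Deal B


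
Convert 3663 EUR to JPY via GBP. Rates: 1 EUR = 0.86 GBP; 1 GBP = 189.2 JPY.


Step 1: 3663 EUR × 0.86 = 3150.18 GBP
Step 2: 3150.18 GBP × 189.2 = 596014.06 JPY
Implied rate EUR→JPY = 0.86 × 189.2 = 162.7120
= 596014.06 JPY

596014.06 JPY


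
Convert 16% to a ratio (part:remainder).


16% means 16 parts out of 100; remainder = 84
Part : remainder = 16:84
GCD = 4
= 4:21

4:21


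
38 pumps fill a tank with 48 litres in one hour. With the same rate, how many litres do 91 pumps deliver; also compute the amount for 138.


Direct proportion: y/x = constant
k = 48/38 ≈ 1.2632
y at x=91: k × 91 = 48 × 91 / 38 = 4368/38 ≈ 114.95
y at x=138: k × 138 = 48 × 138 / 38 = 6624/38 ≈ 174.32
= 114.95 and 174.32

114.95 and 174.32


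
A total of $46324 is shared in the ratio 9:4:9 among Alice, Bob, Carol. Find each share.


Total parts = 9 + 4 + 9 = 22
Alice: 46324 × 9/22 = 18950.73
Bob: 46324 × 4/22 = 8422.55
Carol: 46324 × 9/22 = 18950.73
= Alice: $18950.73, Bob: $8422.55, Carol: $18950.73

Alice: $18950.73, Bob: $8422.55, Carol: $18950.73


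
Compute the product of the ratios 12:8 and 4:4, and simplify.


Compound ratio = (12×4) : (8×4)
= 48:32
GCD = 16
= 3:2

3:2


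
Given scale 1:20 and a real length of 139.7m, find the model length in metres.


Model size = real / scale
= 139.7 / 20
= 6.9850 m

6.9850 m


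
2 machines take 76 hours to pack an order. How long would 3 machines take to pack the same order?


Inverse proportion: x × y = constant
k = 2 × 76 = 152
y₂ = k / 3 = 152 / 3
= 50.67

50.67


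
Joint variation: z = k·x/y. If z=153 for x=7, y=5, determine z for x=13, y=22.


z = k·x/y
Solve for k using the known point: k = z·y/x = 153×5/7 = 765/7 ≈ 109.2857
Now evaluate at x=13, y=22:
z = k × 13 / 22 = (765 × 13) / (7 × 22) = 9945/154
≈ 64.5779

64.5779


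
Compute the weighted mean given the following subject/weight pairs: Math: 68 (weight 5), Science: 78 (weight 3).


Numerator = 68×5 + 78×3
= 340 + 234
= 574
Total weight = 8
Weighted avg = 574/8
= 71.75

71.75


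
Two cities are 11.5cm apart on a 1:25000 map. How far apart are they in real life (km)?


Real distance = map distance × scale
= 11.5cm × 25000
= 287500 cm = 2875.0 m
= 2.875 km

2.875 km


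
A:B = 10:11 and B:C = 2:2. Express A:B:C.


Match B: multiply A:B by 2 → 20:22
Multiply B:C by 11 → 22:22
Combined: 20:22:22
GCD = 2
= 10:11:11

10:11:11


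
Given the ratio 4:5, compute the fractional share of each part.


Total parts = 4 + 5 = 9
First part: 4/9 = 4/9
Second part: 5/9 = 5/9
= 4/9 and 5/9

4/9 and 5/9


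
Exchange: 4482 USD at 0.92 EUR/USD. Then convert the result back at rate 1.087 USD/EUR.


Amount × rate = 4482 × 0.92 = 4123.44 EUR
Round-trip: 4123.44 × 1.087 = 4482.18 USD
= 4123.44 EUR, then 4482.18 USD

4123.44 EUR, then 4482.18 USD


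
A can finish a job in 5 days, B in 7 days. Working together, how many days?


Rate of A = 1/5 per day
Rate of B = 1/7 per day
Combined rate = 1/5 + 1/7 = 12/35 ≈ 0.3429 per day
Days = 1 / combined rate = 35/12
≈ 2.92 days

2.92 days


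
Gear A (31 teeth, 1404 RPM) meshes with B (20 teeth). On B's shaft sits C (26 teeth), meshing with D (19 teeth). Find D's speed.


Stage 1: RPM_B = RPM_A × t_A/t_B = 1404 × 31/20 = 43524/20 = 2176.20
B and C share a shaft → RPM_C = RPM_B
Stage 2: RPM_D = RPM_C × t_C/t_D = RPM_A × (t_A×t_C)/(t_B×t_D)
Overall ratio = (31×26)/(20×19) = 806/380
RPM_D = 1404 × 806/380 = 1131624/380
≈ 2977.96 RPM

2977.96 RPM


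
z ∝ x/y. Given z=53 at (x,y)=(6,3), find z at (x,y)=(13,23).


z = k·x/y
Solve for k using the known point: k = z·y/x = 53×3/6 = 159/6 = 26.5000
Now evaluate at x=13, y=23:
z = k × 13 / 23 = (159 × 13) / (6 × 23) = 2067/138
≈ 14.9783

14.9783


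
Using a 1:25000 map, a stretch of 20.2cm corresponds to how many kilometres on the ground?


Real distance = map distance × scale
= 20.2cm × 25000
= 505000 cm = 5050.0 m
= 5.050 km

5.050 km


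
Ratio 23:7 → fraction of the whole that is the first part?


Total parts = 23 + 7 = 30
First part: 23/30 = 23/30
= 23/30

23/30


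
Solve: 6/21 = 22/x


Cross multiply: 6 × x = 21 × 22
6x = 462
x = 462 / 6
= 77.00

77.00


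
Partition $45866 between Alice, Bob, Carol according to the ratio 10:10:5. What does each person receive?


Total parts = 10 + 10 + 5 = 25
Alice: 45866 × 10/25 = 18346.40
Bob: 45866 × 10/25 = 18346.40
Carol: 45866 × 5/25 = 9173.20
= Alice: $18346.40, Bob: $18346.40, Carol: $9173.20

Alice: $18346.40, Bob: $18346.40, Carol: $9173.20


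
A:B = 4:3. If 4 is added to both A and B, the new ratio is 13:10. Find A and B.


Let A = 4k, B = 3k.
(4k + 4) / (3k + 4) = 13/10
Cross-multiply: 10(4k + 4) = 13(3k + 4)
40k + 40 = 39k + 52
40k - 39k = 52 - 40
1k = 12
k = 12/1 = 12
A = 4×12 = 48, B = 3×12 = 36
= A = 48, B = 36

A = 48, B = 36


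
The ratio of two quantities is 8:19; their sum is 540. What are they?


Let A = 8k, B = 19k.
8k + 19k = 540
27k = 540 → k = 540/27 = 20
A = 8×20 = 160, B = 19×20 = 380
= A = 160, B = 380

A = 160, B = 380


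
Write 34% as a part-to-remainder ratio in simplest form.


34% means 34 parts out of 100; remainder = 66
Part : remainder = 34:66
GCD = 2
= 17:33

17:33


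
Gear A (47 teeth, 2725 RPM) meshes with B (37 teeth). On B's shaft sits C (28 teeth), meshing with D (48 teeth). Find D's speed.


Stage 1: RPM_B = RPM_A × t_A/t_B = 2725 × 47/37 = 128075/37 ≈ 3461.49
B and C share a shaft → RPM_C = RPM_B
Stage 2: RPM_D = RPM_C × t_C/t_D = RPM_A × (t_A×t_C)/(t_B×t_D)
Overall ratio = (47×28)/(37×48) = 1316/1776
RPM_D = 2725 × 1316/1776 = 3586100/1776
≈ 2019.20 RPM

2019.20 RPM


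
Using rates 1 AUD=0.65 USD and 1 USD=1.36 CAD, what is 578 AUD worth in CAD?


Step 1: 578 AUD × 0.65 = 375.70 USD
Step 2: 375.70 USD × 1.36 = 510.95 CAD
Implied rate AUD→CAD = 0.65 × 1.36 = 0.8840
= 510.95 CAD

510.95 CAD


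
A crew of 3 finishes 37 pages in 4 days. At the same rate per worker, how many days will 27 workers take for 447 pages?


Days ∝ work / workers, so d₂ = d₁ × (m₁/m₂) × (w₂/w₁)
Workers factor (inverse): 3/27 ≈ 0.1111
Work factor (direct): 447/37 ≈ 12.0811
d₂ = 4 × 3/27 × 447/37 = (4 × 3 × 447) / (27 × 37) = 5364/999
≈ 5.37 days

5.37 days


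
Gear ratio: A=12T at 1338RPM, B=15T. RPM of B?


Gear ratio = 12:15 = 4:5
RPM_B = RPM_A × (teeth_A / teeth_B)
= 1338 × (12/15)
= 1070.4 RPM

1070.4 RPM


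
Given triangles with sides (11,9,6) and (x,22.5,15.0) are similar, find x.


Scale factor = 22.5/9 = 2.5
Missing side = 11 × 2.5
= 27.5

27.5


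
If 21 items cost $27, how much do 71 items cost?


Direct proportion: y/x = constant
k = 27/21 ≈ 1.2857
y₂ = k × 71 = 27 × 71 / 21 = 1917/21
≈ 91.29

91.29


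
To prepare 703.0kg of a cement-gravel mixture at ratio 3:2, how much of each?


Total parts = 3 + 2 = 5
cement: 703.0 × 3/5 = 421.8kg
gravel: 703.0 × 2/5 = 281.2kg
= 421.8kg and 281.2kg

421.8kg and 281.2kg


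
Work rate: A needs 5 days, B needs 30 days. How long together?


Rate of A = 1/5 per day
Rate of B = 1/30 per day
Combined rate = 1/5 + 1/30 = 35/150 ≈ 0.2333 per day
Days = 1 / combined rate = 150/35
≈ 4.29 days

4.29 days


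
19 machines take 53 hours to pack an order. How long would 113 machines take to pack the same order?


Inverse proportion: x × y = constant
k = 19 × 53 = 1007
y₂ = k / 113 = 1007 / 113
= 8.91

8.91


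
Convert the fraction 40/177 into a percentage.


Percentage = (part / whole) × 100
= (40 / 177) × 100
≈ 22.60%

22.60%


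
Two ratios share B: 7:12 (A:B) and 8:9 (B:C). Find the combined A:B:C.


Match B: multiply A:B by 8 → 56:96
Multiply B:C by 12 → 96:108
Combined: 56:96:108
GCD = 4
= 14:24:27

14:24:27


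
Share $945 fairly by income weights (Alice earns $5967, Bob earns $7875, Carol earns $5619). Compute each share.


Total income = 5967 + 7875 + 5619 = $19461
Alice: $945 × 5967/19461 = $289.75
Bob: $945 × 7875/19461 = $382.40
Carol: $945 × 5619/19461 = $272.85
= Alice: $289.75, Bob: $382.40, Carol: $272.85

Alice: $289.75, Bob: $382.40, Carol: $272.85


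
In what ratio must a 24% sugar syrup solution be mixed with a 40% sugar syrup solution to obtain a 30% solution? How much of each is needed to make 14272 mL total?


Let x parts of 24% mix with y parts of 40%.
24x + 40y = 30(x + y)
24x + 40y = 30x + 30y
x(24 - 30) = y(30 - 40)
x/y = (40 - 30)/(30 - 24) = 10/6
Simplify: 5:3
Total parts = 8; one part = 14272/8 = 1784.00 mL
24% solution: 5×1784.00 = 8920.00 mL
40% solution: 3×1784.00 = 5352.00 mL
= ratio 5:3; 8920.00 mL and 5352.00 mL

ratio 5:3; 8920.00 mL and 5352.00 mL


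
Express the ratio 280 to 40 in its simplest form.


GCD(280, 40) = 40
280/40 : 40/40
= 7:1

7:1


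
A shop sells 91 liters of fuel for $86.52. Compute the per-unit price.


Unit rate = total / quantity
= 86.52 / 91
= $0.95 per unit

$0.95 per unit


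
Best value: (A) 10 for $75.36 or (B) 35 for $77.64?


Deal A: $75.36/10 = $7.5360/unit
Deal B: $77.64/35 = $2.2183/unit
B is cheaper per unit
= Deal B

Deal B


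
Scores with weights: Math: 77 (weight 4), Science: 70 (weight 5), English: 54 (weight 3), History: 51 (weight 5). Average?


Numerator = 77×4 + 70×5 + 54×3 + 51×5
= 308 + 350 + 162 + 255
= 1075
Total weight = 17
Weighted avg = 1075/17
= 63.24

63.24


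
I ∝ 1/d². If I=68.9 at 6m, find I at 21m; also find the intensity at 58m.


I₁d₁² = I₂d₂²
I at 21m = 68.9 × (6/21)² = 68.9 × 36/441 = 2480.4/441 ≈ 5.6245
I at 58m = 68.9 × (6/58)² = 68.9 × 36/3364 = 2480.4/3364 ≈ 0.7373
= 5.6245 and 0.7373

5.6245 and 0.7373


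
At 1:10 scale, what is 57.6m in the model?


Model size = real / scale
= 57.6 / 10
= 5.7600 m

5.7600 m


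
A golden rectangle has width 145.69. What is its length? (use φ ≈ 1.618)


φ = (1 + √5) / 2 ≈ 1.618
Length = width × φ = 145.69 × 1.618 = 235.72642
≈ 235.73

235.73


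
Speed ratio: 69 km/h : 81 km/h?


Ratio = 69:81
GCD = 3
Simplified = 23:27
Time ratio (same distance) = 27:23
Speed ratio = 23:27

23:27


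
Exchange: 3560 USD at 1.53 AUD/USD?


Amount × rate = 3560 × 1.53
= 5446.80 AUD

5446.80 AUD


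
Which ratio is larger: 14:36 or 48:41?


14/36 = 0.3889
48/41 = 1.1707
0.3889 < 1.1707, so 14:36 is less
= 48:41

48:41


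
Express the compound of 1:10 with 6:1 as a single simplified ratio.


Compound ratio = (1×6) : (10×1)
= 6:10
GCD = 2
= 3:5

3:5


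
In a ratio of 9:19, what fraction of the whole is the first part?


Total parts = 9 + 19 = 28
First part: 9/28 = 9/28
= 9/28

9/28


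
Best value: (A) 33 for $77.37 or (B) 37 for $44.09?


Deal A: $77.37/33 = $2.3445/unit
Deal B: $44.09/37 = $1.1916/unit
B is cheaper per unit
= Deal B

Deal B


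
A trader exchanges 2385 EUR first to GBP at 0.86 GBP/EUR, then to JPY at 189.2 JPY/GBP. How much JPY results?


Step 1: 2385 EUR × 0.86 = 2051.10 GBP
Step 2: 2051.10 GBP × 189.2 = 388068.12 JPY
Implied rate EUR→JPY = 0.86 × 189.2 = 162.7120
= 388068.12 JPY

388068.12 JPY


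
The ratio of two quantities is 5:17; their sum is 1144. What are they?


Let A = 5k, B = 17k.
5k + 17k = 1144
22k = 1144 → k = 1144/22 = 52
A = 5×52 = 260, B = 17×52 = 884
= A = 260, B = 884

A = 260, B = 884


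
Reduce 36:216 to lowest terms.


GCD(36, 216) = 36
36/36 : 216/36
= 1:6

1:6


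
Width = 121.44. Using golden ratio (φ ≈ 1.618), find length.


φ = (1 + √5) / 2 ≈ 1.618
Length = width × φ = 121.44 × 1.618 = 196.48992
≈ 196.49

196.49


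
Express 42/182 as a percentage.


Percentage = (part / whole) × 100
= (42 / 182) × 100
≈ 23.08%

23.08%


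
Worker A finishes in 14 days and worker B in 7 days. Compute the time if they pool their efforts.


Rate of A = 1/14 per day
Rate of B = 1/7 per day
Combined rate = 1/14 + 1/7 = 21/98 ≈ 0.2143 per day
Days = 1 / combined rate = 98/21
≈ 4.67 days

4.67 days


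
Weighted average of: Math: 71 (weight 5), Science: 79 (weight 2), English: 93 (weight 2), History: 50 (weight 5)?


Numerator = 71×5 + 79×2 + 93×2 + 50×5
= 355 + 158 + 186 + 250
= 949
Total weight = 14
Weighted avg = 949/14
= 67.79

67.79


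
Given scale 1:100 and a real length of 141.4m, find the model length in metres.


Model size = real / scale
= 141.4 / 100
= 1.4140 m

1.4140 m


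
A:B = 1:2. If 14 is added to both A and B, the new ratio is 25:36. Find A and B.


Let A = 1k, B = 2k.
(1k + 14) / (2k + 14) = 25/36
Cross-multiply: 36(1k + 14) = 25(2k + 14)
36k + 504 = 50k + 350
36k - 50k = 350 - 504
-14k = -154
k = -154/-14 = 11
A = 1×11 = 11, B = 2×11 = 22
= A = 11, B = 22

A = 11, B = 22


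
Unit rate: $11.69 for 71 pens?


Unit rate = total / quantity
= 11.69 / 71
= $0.16 per unit

$0.16 per unit


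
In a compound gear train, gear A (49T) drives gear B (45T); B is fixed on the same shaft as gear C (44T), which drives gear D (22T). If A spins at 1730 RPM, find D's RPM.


Stage 1: RPM_B = RPM_A × t_A/t_B = 1730 × 49/45 = 84770/45 ≈ 1883.78
B and C share a shaft → RPM_C = RPM_B
Stage 2: RPM_D = RPM_C × t_C/t_D = RPM_A × (t_A×t_C)/(t_B×t_D)
Overall ratio = (49×44)/(45×22) = 2156/990
RPM_D = 1730 × 2156/990 = 3729880/990
≈ 3767.56 RPM

3767.56 RPM


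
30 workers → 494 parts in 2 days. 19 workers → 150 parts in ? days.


Days ∝ work / workers, so d₂ = d₁ × (m₁/m₂) × (w₂/w₁)
Workers factor (inverse): 30/19 ≈ 1.5789
Work factor (direct): 150/494 ≈ 0.3036
d₂ = 2 × 30/19 × 150/494 = (2 × 30 × 150) / (19 × 494) = 9000/9386
≈ 0.96 days

0.96 days


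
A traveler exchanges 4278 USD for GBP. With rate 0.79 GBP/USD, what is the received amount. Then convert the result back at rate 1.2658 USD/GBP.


Amount × rate = 4278 × 0.79 = 3379.62 GBP
Round-trip: 3379.62 × 1.2658 = 4277.92 USD
= 3379.62 GBP, then 4277.92 USD

3379.62 GBP, then 4277.92 USD


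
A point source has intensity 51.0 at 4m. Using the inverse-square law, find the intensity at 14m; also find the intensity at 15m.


I₁d₁² = I₂d₂²
I at 14m = 51.0 × (4/14)² = 51.0 × 16/196 = 816/196 ≈ 4.1633
I at 15m = 51.0 × (4/15)² = 51.0 × 16/225 = 816/225 ≈ 3.6267
= 4.1633 and 3.6267

4.1633 and 3.6267


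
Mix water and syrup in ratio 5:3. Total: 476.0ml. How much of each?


Total parts = 5 + 3 = 8
water: 476.0 × 5/8 = 297.5ml
syrup: 476.0 × 3/8 = 178.5ml
= 297.5ml and 178.5ml

297.5ml and 178.5ml


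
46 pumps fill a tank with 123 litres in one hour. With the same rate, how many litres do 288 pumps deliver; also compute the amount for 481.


Direct proportion: y/x = constant
k = 123/46 ≈ 2.6739
y at x=288: k × 288 = 123 × 288 / 46 = 35424/46 ≈ 770.09
y at x=481: k × 481 = 123 × 481 / 46 = 59163/46 ≈ 1286.15
= 770.09 and 1286.15

770.09 and 1286.15


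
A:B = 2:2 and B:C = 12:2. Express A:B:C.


Match B: multiply A:B by 12 → 24:24
Multiply B:C by 2 → 24:4
Combined: 24:24:4
GCD = 4
= 6:6:1

6:6:1


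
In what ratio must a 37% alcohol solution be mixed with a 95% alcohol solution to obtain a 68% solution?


Let x parts of 37% mix with y parts of 95%.
37x + 95y = 68(x + y)
37x + 95y = 68x + 68y
x(37 - 68) = y(68 - 95)
x/y = (95 - 68)/(68 - 37) = 27/31
Simplify: 27:31
= 27:31

27:31


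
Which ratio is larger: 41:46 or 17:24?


41/46 = 0.8913
17/24 = 0.7083
0.8913 > 0.7083, so 41:46 is greater
= 41:46

41:46


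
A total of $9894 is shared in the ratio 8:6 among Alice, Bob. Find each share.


Total parts = 8 + 6 = 14
Alice: 9894 × 8/14 = 5653.71
Bob: 9894 × 6/14 = 4240.29
= Alice: $5653.71, Bob: $4240.29

Alice: $5653.71, Bob: $4240.29


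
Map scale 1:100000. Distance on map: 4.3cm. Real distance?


Real distance = map distance × scale
= 4.3cm × 100000
= 430000 cm = 4300.0 m
= 4.300 km

4.300 km


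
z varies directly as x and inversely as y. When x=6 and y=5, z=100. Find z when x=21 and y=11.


z = k·x/y
Solve for k using the known point: k = z·y/x = 100×5/6 = 500/6 ≈ 83.3333
Now evaluate at x=21, y=11:
z = k × 21 / 11 = (500 × 21) / (6 × 11) = 10500/66
≈ 159.0909

159.0909


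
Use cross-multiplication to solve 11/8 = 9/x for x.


Cross multiply: 11 × x = 8 × 9
11x = 72
x = 72 / 11
= 6.55

6.55


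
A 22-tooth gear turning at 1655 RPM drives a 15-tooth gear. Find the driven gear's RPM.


Gear ratio = 22:15 = 22:15
RPM_B = RPM_A × (teeth_A / teeth_B)
= 1655 × (22/15)
= 2427.3 RPM

2427.3 RPM


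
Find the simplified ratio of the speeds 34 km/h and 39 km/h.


Ratio = 34:39
GCD = 1
Simplified = 34:39
Time ratio (same distance) = 39:34
Speed ratio = 34:39

34:39


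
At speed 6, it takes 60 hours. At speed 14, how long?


Inverse proportion: x × y = constant
k = 6 × 60 = 360
y₂ = k / 14 = 360 / 14
= 25.71

25.71


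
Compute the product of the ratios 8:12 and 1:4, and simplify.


Compound ratio = (8×1) : (12×4)
= 8:48
GCD = 8
= 1:6

1:6


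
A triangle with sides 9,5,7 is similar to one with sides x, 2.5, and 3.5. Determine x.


Scale factor = 2.5/5 = 0.5
Missing side = 9 × 0.5
= 4.5

4.5


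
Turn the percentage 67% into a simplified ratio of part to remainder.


67% means 67 parts out of 100; remainder = 33
Part : remainder = 67:33
GCD = 1
= 67:33

67:33


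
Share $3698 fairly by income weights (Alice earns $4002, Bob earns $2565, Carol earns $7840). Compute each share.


Total income = 4002 + 2565 + 7840 = $14407
Alice: $3698 × 4002/14407 = $1027.24
Bob: $3698 × 2565/14407 = $658.39
Carol: $3698 × 7840/14407 = $2012.38
= Alice: $1027.24, Bob: $658.39, Carol: $2012.38

Alice: $1027.24, Bob: $658.39, Carol: $2012.38


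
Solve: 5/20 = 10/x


Cross multiply: 5 × x = 20 × 10
5x = 200
x = 200 / 5
= 40.00

40.00


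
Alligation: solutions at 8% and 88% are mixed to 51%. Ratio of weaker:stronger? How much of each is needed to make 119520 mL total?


Let x parts of 8% mix with y parts of 88%.
8x + 88y = 51(x + y)
8x + 88y = 51x + 51y
x(8 - 51) = y(51 - 88)
x/y = (88 - 51)/(51 - 8) = 37/43
Simplify: 37:43
Total parts = 80; one part = 119520/80 = 1494.00 mL
8% solution: 37×1494.00 = 55278.00 mL
88% solution: 43×1494.00 = 64242.00 mL
= ratio 37:43; 55278.00 mL and 64242.00 mL

ratio 37:43; 55278.00 mL and 64242.00 mL


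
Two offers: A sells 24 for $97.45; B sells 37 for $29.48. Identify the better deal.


Deal A: $97.45/24 = $4.0604/unit
Deal B: $29.48/37 = $0.7968/unit
B is cheaper per unit
= Deal B

Deal B


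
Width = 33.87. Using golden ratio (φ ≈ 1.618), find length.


φ = (1 + √5) / 2 ≈ 1.618
Length = width × φ = 33.87 × 1.618 = 54.80166
≈ 54.80

54.80


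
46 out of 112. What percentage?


Percentage = (part / whole) × 100
= (46 / 112) × 100
≈ 41.07%

41.07%


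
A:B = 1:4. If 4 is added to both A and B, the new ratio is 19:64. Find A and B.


Let A = 1k, B = 4k.
(1k + 4) / (4k + 4) = 19/64
Cross-multiply: 64(1k + 4) = 19(4k + 4)
64k + 256 = 76k + 76
64k - 76k = 76 - 256
-12k = -180
k = -180/-12 = 15
A = 1×15 = 15, B = 4×15 = 60
= A = 15, B = 60

A = 15, B = 60


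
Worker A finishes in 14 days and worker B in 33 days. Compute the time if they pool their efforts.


Rate of A = 1/14 per day
Rate of B = 1/33 per day
Combined rate = 1/14 + 1/33 = 47/462 ≈ 0.1017 per day
Days = 1 / combined rate = 462/47
≈ 9.83 days

9.83 days


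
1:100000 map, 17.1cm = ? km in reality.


Real distance = map distance × scale
= 17.1cm × 100000
= 1710000 cm = 17100.0 m
= 17.100 km

17.100 km


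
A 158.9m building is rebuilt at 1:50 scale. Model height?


Model size = real / scale
= 158.9 / 50
= 3.1780 m

3.1780 m


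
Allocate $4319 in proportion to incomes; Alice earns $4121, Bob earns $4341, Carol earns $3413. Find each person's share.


Total income = 4121 + 4341 + 3413 = $11875
Alice: $4319 × 4121/11875 = $1498.83
Bob: $4319 × 4341/11875 = $1578.84
Carol: $4319 × 3413/11875 = $1241.33
= Alice: $1498.83, Bob: $1578.84, Carol: $1241.33

Alice: $1498.83, Bob: $1578.84, Carol: $1241.33


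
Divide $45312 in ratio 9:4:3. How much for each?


Total parts = 9 + 4 + 3 = 16
Part 1: 45312 × 9/16 = 25488.00
Part 2: 45312 × 4/16 = 11328.00
Part 3: 45312 × 3/16 = 8496.00
= Part 1: $25488.00, Part 2: $11328.00, Part 3: $8496.00

Part 1: $25488.00, Part 2: $11328.00, Part 3: $8496.00


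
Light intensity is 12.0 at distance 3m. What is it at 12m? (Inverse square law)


I₁d₁² = I₂d₂²
I₂ = I₁ × (d₁/d₂)²
= 12.0 × (3/12)²
= 12.0 × 9/144
= 108/144
= 0.7500

0.7500


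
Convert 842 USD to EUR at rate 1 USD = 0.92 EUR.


Amount × rate = 842 × 0.92
= 774.64 EUR

774.64 EUR


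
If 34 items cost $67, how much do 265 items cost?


Direct proportion: y/x = constant
k = 67/34 ≈ 1.9706
y₂ = k × 265 = 67 × 265 / 34 = 17755/34
≈ 522.21

522.21


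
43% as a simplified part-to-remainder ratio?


43% means 43 parts out of 100; remainder = 57
Part : remainder = 43:57
GCD = 1
= 43:57

43:57


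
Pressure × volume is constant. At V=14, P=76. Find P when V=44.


Inverse proportion: x × y = constant
k = 14 × 76 = 1064
y₂ = k / 44 = 1064 / 44
= 24.18

24.18


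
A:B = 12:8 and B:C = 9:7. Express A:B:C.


Match B: multiply A:B by 9 → 108:72
Multiply B:C by 8 → 72:56
Combined: 108:72:56
GCD = 4
= 27:18:14

27:18:14


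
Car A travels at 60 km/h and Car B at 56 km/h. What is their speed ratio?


Ratio = 60:56
GCD = 4
Simplified = 15:14
Time ratio (same distance) = 14:15
Speed ratio = 15:14

15:14


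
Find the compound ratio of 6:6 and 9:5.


Compound ratio = (6×9) : (6×5)
= 54:30
GCD = 6
= 9:5

9:5


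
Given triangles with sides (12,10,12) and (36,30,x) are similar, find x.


Scale factor = 36/12 = 3
Missing side = 12 × 3
= 36.0

36.0


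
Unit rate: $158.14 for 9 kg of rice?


Unit rate = total / quantity
= 158.14 / 9
= $17.57 per unit

$17.57 per unit


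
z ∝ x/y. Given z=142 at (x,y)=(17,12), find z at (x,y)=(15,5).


z = k·x/y
Solve for k using the known point: k = z·y/x = 142×12/17 = 1704/17 ≈ 100.2353
Now evaluate at x=15, y=5:
z = k × 15 / 5 = (1704 × 15) / (17 × 5) = 25560/85
≈ 300.7059

300.7059


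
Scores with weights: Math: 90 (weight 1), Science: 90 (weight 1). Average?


Numerator = 90×1 + 90×1
= 90 + 90
= 180
Total weight = 2
Weighted avg = 180/2
= 90.00

90.00


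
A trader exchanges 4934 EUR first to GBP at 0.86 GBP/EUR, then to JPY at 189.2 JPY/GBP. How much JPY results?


Step 1: 4934 EUR × 0.86 = 4243.24 GBP
Step 2: 4243.24 GBP × 189.2 = 802821.01 JPY
Implied rate EUR→JPY = 0.86 × 189.2 = 162.7120
= 802821.01 JPY

802821.01 JPY


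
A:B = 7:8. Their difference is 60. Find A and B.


Let A = 7k, B = 8k.
8k - 7k = 60
1k = 60 → k = 60/1 = 60
A = 7×60 = 420, B = 8×60 = 480
= A = 420, B = 480

A = 420, B = 480


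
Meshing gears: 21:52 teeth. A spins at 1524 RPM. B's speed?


Gear ratio = 21:52 = 21:52
RPM_B = RPM_A × (teeth_A / teeth_B)
= 1524 × (21/52)
= 615.5 RPM

615.5 RPM


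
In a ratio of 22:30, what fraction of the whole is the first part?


Total parts = 22 + 30 = 52
First part: 22/52 = 11/26
= 11/26

11/26


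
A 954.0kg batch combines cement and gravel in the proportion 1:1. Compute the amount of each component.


Total parts = 1 + 1 = 2
cement: 954.0 × 1/2 = 477.0kg
gravel: 954.0 × 1/2 = 477.0kg
= 477.0kg and 477.0kg

477.0kg and 477.0kg


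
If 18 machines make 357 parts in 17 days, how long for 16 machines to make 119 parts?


Days ∝ work / workers, so d₂ = d₁ × (m₁/m₂) × (w₂/w₁)
Workers factor (inverse): 18/16 = 1.1250
Work factor (direct): 119/357 ≈ 0.3333
d₂ = 17 × 18/16 × 119/357 = (17 × 18 × 119) / (16 × 357) = 36414/5712
≈ 6.38 days

6.38 days


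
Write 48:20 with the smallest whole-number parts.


GCD(48, 20) = 4
48/4 : 20/4
= 12:5

12:5


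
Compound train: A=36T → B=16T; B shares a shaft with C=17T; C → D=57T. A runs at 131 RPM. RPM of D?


Stage 1: RPM_B = RPM_A × t_A/t_B = 131 × 36/16 = 4716/16 = 294.75
B and C share a shaft → RPM_C = RPM_B
Stage 2: RPM_D = RPM_C × t_C/t_D = RPM_A × (t_A×t_C)/(t_B×t_D)
Overall ratio = (36×17)/(16×57) = 612/912
RPM_D = 131 × 612/912 = 80172/912
≈ 87.91 RPM

87.91 RPM


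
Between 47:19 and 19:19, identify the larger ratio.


47/19 = 2.4737
19/19 = 1.0000
2.4737 > 1.0000, so 47:19 is greater
= 47:19

47:19


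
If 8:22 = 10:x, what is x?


Cross multiply: 8 × x = 22 × 10
8x = 220
x = 220 / 8
= 27.50

27.50


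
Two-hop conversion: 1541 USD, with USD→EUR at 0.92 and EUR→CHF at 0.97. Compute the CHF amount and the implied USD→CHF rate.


Step 1: 1541 USD × 0.92 = 1417.72 EUR
Step 2: 1417.72 EUR × 0.97 = 1375.19 CHF
Implied rate USD→CHF = 0.92 × 0.97 = 0.8924
= 1375.19 CHF; implied rate 0.8924 CHF/USD

1375.19 CHF; implied rate 0.8924 CHF/USD


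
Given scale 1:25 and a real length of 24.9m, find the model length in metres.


Model size = real / scale
= 24.9 / 25
= 0.9960 m

0.9960 m


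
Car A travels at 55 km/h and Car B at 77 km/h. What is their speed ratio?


Ratio = 55:77
GCD = 11
Simplified = 5:7
Time ratio (same distance) = 7:5
Speed ratio = 5:7

5:7


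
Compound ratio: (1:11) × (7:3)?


Compound ratio = (1×7) : (11×3)
= 7:33
GCD = 1
= 7:33

7:33


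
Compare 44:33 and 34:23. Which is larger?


44/33 = 1.3333
34/23 = 1.4783
1.3333 < 1.4783, so 44:33 is less
= 34:23

34:23


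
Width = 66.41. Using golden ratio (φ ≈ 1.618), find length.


φ = (1 + √5) / 2 ≈ 1.618
Length = width × φ = 66.41 × 1.618 = 107.45138
≈ 107.45

107.45


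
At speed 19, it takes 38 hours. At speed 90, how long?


Inverse proportion: x × y = constant
k = 19 × 38 = 722
y₂ = k / 90 = 722 / 90
= 8.02

8.02


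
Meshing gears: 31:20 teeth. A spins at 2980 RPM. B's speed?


Gear ratio = 31:20 = 31:20
RPM_B = RPM_A × (teeth_A / teeth_B)
= 2980 × (31/20)
= 4619.0 RPM

4619.0 RPM


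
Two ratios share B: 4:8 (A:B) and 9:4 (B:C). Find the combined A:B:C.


Match B: multiply A:B by 9 → 36:72
Multiply B:C by 8 → 72:32
Combined: 36:72:32
GCD = 4
= 9:18:8

9:18:8


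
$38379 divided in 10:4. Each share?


Total parts = 10 + 4 = 14
Part 1: 38379 × 10/14 = 27413.57
Part 2: 38379 × 4/14 = 10965.43
= Part 1: $27413.57, Part 2: $10965.43

Part 1: $27413.57, Part 2: $10965.43


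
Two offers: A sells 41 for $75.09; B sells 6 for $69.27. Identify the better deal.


Deal A: $75.09/41 = $1.8315/unit
Deal B: $69.27/6 = $11.5450/unit
A is cheaper per unit
= Deal A

Deal A


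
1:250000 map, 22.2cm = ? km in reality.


Real distance = map distance × scale
= 22.2cm × 250000
= 5550000 cm = 55500.0 m
= 55.500 km

55.500 km


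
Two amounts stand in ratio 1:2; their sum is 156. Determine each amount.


Let A = 1k, B = 2k.
1k + 2k = 156
3k = 156 → k = 156/3 = 52
A = 1×52 = 52, B = 2×52 = 104
= A = 52, B = 104

A = 52, B = 104


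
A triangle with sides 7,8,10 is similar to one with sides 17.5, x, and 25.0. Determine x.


Scale factor = 17.5/7 = 2.5
Missing side = 8 × 2.5
= 20.0

20.0


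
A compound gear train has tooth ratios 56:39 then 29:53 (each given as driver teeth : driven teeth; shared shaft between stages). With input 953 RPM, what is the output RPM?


Stage 1: RPM_B = RPM_A × t_A/t_B = 953 × 56/39 = 53368/39 ≈ 1368.41
B and C share a shaft → RPM_C = RPM_B
Stage 2: RPM_D = RPM_C × t_C/t_D = RPM_A × (t_A×t_C)/(t_B×t_D)
Overall ratio = (56×29)/(39×53) = 1624/2067
RPM_D = 953 × 1624/2067 = 1547672/2067
≈ 748.75 RPM

748.75 RPM


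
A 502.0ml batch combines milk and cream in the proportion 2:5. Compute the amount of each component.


Total parts = 2 + 5 = 7
milk: 502.0 × 2/7 = 143.4ml
cream: 502.0 × 5/7 = 358.6ml
= 143.4ml and 358.6ml

143.4ml and 358.6ml


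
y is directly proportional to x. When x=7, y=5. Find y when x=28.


Direct proportion: y/x = constant
k = 5/7 ≈ 0.7143
y₂ = k × 28 = 5 × 28 / 7 = 140/7
= 20.00

20.00


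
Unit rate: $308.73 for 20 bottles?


Unit rate = total / quantity
= 308.73 / 20
= $15.44 per unit

$15.44 per unit


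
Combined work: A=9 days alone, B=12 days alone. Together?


Rate of A = 1/9 per day
Rate of B = 1/12 per day
Combined rate = 1/9 + 1/12 = 21/108 ≈ 0.1944 per day
Days = 1 / combined rate = 108/21
≈ 5.14 days

5.14 days


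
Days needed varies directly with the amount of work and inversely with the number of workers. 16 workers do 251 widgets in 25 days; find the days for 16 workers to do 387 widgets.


Days ∝ work / workers, so d₂ = d₁ × (m₁/m₂) × (w₂/w₁)
Workers factor (inverse): 16/16 = 1.0000
Work factor (direct): 387/251 ≈ 1.5418
d₂ = 25 × 16/16 × 387/251 = (25 × 16 × 387) / (16 × 251) = 154800/4016
≈ 38.55 days

38.55 days


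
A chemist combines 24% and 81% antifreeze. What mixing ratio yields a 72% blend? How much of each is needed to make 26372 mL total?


Let x parts of 24% mix with y parts of 81%.
24x + 81y = 72(x + y)
24x + 81y = 72x + 72y
x(24 - 72) = y(72 - 81)
x/y = (81 - 72)/(72 - 24) = 9/48
Simplify: 3:16
Total parts = 19; one part = 26372/19 = 1388.00 mL
24% solution: 3×1388.00 = 4164.00 mL
81% solution: 16×1388.00 = 22208.00 mL
= ratio 3:16; 4164.00 mL and 22208.00 mL

ratio 3:16; 4164.00 mL and 22208.00 mL


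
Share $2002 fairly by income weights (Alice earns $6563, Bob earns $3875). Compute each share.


Total income = 6563 + 3875 = $10438
Alice: $2002 × 6563/10438 = $1258.78
Bob: $2002 × 3875/10438 = $743.22
= Alice: $1258.78, Bob: $743.22

Alice: $1258.78, Bob: $743.22
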